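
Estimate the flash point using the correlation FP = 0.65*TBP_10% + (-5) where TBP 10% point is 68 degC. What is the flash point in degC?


FP = 0.65 * 68 + (-5) = 39.2

39.2 degC


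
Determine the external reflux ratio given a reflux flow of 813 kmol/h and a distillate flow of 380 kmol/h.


Reflux ratio definition: R = L / D (liquid returned / distillate withdrawn)
L = 813 kmol/h, D = 380 kmol/h
R = 813 / 380 = 2.139

2.139


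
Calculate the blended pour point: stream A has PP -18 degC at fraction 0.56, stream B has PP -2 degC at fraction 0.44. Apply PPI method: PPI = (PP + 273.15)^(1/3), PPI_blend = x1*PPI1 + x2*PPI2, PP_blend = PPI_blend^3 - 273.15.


PPI_1 = (-18 + 273.15)^(1/3) = 6.342569
PPI_2 = (-2 + 273.15)^(1/3) = 6.472467
PPI_blend = 0.56 * 6.342569 + 0.44 * 6.472467 = 6.399724
PP_blend = 6.399724^3 - 273.15 = 262.1101 - 273.15 = -11.04

-11.04 degC


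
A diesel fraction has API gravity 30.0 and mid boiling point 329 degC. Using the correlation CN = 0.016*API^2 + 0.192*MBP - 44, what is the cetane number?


CN = 0.016 * 30.0^2 + 0.192 * 329 - 44
CN = 14.4 + 63.168 - 44 = 33.568

33.568


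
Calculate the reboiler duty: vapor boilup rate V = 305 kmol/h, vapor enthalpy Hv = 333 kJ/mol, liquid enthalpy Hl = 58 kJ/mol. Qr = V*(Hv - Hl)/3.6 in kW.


Qr = 305 * (333 - 58) / 3.6 = 305 * 275 / 3.6 = 23300

23300 kW


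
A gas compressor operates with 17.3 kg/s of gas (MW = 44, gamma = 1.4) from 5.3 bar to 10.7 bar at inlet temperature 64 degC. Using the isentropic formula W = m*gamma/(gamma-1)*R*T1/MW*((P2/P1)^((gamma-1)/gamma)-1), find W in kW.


Isentropic work: W = m*(gamma/(gamma-1))*(R*T1/MW)*((P2/P1)^((gamma-1)/gamma) - 1)
T1 = 64 + 273.15 = 337.15 K
Pressure ratio = 10.7 / 5.3 = 2.01887
Exponent = (1.4 - 1)/1.4 = 0.285714
(P2/P1)^exp - 1 = 2.01887^0.285714 - 1 = 0.222289
W = 17.3 * 1.4 / 0.4 * 8.314 * 337.15 / 44 * 0.222289 = 857.5

857.5 kW


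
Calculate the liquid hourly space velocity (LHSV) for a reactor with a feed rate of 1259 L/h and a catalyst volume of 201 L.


LHSV = volumetric feed rate / catalyst volume
= 1259 L/h / 201 L
= 6.264 h^-1

6.264 h^-1


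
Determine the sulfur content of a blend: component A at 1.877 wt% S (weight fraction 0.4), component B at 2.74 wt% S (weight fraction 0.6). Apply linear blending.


Linear sulfur blending: S_blend = x1*S1 + x2*S2
Contribution 1: 0.4 * 1.877 = 0.7508 wt%
Contribution 2: 0.6 * 2.74 = 1.644 wt%
S_blend = 0.7508 + 1.644 = 2.3948

2.3948 wt%


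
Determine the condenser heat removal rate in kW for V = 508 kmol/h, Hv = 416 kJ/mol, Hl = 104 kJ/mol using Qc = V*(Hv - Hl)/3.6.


Qc = 508 * (416 - 104) / 3.6 = 508 * 312 / 3.6 = 44030

44030 kW


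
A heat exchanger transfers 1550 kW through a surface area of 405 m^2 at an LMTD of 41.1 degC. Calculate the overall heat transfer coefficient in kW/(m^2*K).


From Q = U*A*LMTD, U = Q / (A * LMTD)
U = 1550 / (405 * 41.1) = 1550 / 16645.5 = 0.09312

0.09312 kW/(m^2*K)


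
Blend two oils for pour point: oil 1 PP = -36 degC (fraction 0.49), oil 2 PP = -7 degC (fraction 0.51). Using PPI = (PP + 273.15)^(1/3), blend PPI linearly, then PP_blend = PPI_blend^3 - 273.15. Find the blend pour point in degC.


PPI_1 = (-36 + 273.15)^(1/3) = 6.189768
PPI_2 = (-7 + 273.15)^(1/3) = 6.432436
PPI_blend = 0.49 * 6.189768 + 0.51 * 6.432436 = 6.313529
PP_blend = 6.313529^3 - 273.15 = 251.6614 - 273.15 = -21.49

-21.49 degC


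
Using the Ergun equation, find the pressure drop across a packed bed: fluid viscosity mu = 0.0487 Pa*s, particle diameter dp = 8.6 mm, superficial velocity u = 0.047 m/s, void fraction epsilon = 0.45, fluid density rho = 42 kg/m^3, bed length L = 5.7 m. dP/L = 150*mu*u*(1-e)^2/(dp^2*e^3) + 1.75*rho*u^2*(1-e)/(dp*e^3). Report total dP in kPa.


dp = 8.6 mm = 0.0086 m
Viscous term = 150*0.0487*0.047*(1-0.45)^2 / (0.0086^2*0.45^3) = 15410.2
Inertial term = 1.75*42*0.047^2*(1-0.45) / (0.0086*0.45^3) = 113.949
dP/L = 15410.2 + 113.949 = 15524.1 Pa/m
dP = 15524.1 * 5.7 / 1000 = 88.49 kPa

88.49 kPa


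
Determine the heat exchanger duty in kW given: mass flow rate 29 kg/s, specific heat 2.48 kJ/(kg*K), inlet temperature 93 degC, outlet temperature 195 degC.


Q = m_dot * cp * delta_T
delta_T = 195 - 93 = 102 K
Q = 29 * 2.48 * 102
= 71.92 * 102
= 7335.84 kW

7335.84 kW


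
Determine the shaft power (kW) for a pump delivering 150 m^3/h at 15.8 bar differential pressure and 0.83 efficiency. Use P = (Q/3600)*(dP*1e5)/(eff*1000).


Q = 150 / 3600 = 0.0416667 m^3/s
P = 0.0416667 * (15.8 * 1e5) / 0.83 / 1000 = 79.32

79.32 kW


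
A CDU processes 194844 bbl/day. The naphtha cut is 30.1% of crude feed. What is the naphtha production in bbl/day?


Crude throughput = 194844 bbl/day
Fraction yield = 30.1%
yield = throughput * fraction / 100
yield = 194844 * 30.1 / 100 = 58648.044

58648.044 bbl/day


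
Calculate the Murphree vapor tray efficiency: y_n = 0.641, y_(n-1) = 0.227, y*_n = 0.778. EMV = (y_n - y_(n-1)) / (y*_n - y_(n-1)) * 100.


Murphree vapor efficiency: EMV = (y_n - y_(n-1)) / (y*_n - y_(n-1)) * 100
EMV = (0.641 - 0.227) / (0.778 - 0.227) * 100 = 0.414 / 0.551 * 100 = 75.14

75.14 %


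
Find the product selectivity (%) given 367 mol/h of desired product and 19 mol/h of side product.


Selectivity = desired / (desired + undesired) * 100
Total products = 367 + 19 = 386 mol/h
S = 367 / 386 * 100
= 0.9508 * 100
= 95.08 %

95.08 %


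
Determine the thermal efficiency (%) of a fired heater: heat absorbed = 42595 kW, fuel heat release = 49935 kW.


Furnace efficiency = Q_absorbed / Q_fuel * 100
= 42595 / 49935 * 100 = 85.30

85.30 %


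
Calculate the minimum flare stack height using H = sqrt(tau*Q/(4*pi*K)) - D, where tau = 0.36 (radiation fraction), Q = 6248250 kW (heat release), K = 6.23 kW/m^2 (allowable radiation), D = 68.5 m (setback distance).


tau*Q/(4*pi*K) = 0.36 * 6248250 / (4 * pi * 6.23) = 28731.8
sqrt(28731.8) = 169.505
H = 169.505 - 68.5 = 101.0

101.0 m


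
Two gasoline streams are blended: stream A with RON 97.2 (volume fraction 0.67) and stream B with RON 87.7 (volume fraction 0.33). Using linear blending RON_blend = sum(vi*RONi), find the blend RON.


Linear blending: RON_blend = sum(vi * RONi)
Contribution 1: 0.67 * 97.2 = 65.124
Contribution 2: 0.33 * 87.7 = 28.941
RON_blend = 65.124 + 28.941 = 94.065

94.065


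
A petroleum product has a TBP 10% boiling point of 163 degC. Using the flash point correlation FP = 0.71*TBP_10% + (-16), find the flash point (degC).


FP = 0.71 * 163 + (-16) = 99.73

99.73 degC


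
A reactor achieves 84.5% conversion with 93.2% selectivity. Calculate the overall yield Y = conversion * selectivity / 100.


Overall yield = conversion (%) * selectivity (%) / 100
Conversion = 84.5%, Selectivity = 93.2%
Y = 84.5 * 93.2 / 100
= 78.754 %

78.754 %


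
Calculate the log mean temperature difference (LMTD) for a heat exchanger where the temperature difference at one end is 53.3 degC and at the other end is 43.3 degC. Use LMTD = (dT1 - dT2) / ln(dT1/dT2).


LMTD = (dT1 - dT2) / ln(dT1/dT2)
= (53.3 - 43.3) / ln(53.3 / 43.3) = 10 / 0.207784 = 48.13

48.13 degC


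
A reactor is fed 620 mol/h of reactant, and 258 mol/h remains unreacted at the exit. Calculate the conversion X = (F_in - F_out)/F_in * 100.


X = (F_in - F_out) / F_in * 100
Moles reacted = 620 - 258 = 362
X = 362 / 620 * 100
= 0.5839 * 100
= 58.39 %

58.39 %


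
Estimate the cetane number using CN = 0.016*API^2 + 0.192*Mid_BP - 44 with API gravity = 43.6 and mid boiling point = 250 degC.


CN = 0.016 * 43.6^2 + 0.192 * 250 - 44
CN = 30.41536 + 48 - 44 = 34.41536

34.41536


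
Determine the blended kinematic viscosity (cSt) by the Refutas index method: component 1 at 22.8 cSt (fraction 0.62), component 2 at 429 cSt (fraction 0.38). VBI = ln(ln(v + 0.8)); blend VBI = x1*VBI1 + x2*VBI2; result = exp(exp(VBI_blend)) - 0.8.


Refutas method: VBN_i = 14.534*ln(ln(visc_i + 0.8)) + 10.975, blended linearly by mass fraction; since VBN is linear in VBI_i = ln(ln(visc_i + 0.8)) and the fractions sum to 1, blend VBI directly: visc = exp(exp(VBI_blend)) - 0.8
VBI_1 = ln(ln(22.8 + 0.8)) = 1.15097
VBI_2 = ln(ln(429 + 0.8)) = 1.80226
VBI_blend = 0.62 * 1.15097 + 0.38 * 1.80226 = 1.39846
visc_blend = exp(exp(1.39846)) - 0.8 = 56.54

56.54 cSt


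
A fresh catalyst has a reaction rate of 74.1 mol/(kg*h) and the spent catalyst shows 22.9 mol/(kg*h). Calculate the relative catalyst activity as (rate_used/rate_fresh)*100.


Activity (%) = (rate_used / rate_fresh) * 100
rate_used = 22.9, rate_fresh = 74.1
= (22.9 / 74.1) * 100
= 0.3090 * 100 = 30.90

30.90 %


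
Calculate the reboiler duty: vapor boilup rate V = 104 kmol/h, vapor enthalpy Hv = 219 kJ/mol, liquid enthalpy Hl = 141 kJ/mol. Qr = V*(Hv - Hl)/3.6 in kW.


Qr = 104 * (219 - 141) / 3.6 = 104 * 78 / 3.6 = 2253

2253 kW


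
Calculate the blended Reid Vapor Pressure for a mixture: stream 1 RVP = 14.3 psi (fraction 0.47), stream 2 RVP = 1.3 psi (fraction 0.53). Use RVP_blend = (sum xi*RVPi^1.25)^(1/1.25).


Chevron index: RVP_blend = (sum xi*RVPi^1.25)^(1/1.25)
RVP^1.25 terms: 0.47 * 14.3^1.25 + 0.53 * 1.3^1.25 = 13.8055
RVP_blend = 13.8055^(1/1.25) = 8.167

8.167 psi


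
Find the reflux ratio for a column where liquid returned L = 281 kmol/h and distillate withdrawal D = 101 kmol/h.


Reflux ratio definition: R = L / D (liquid returned / distillate withdrawn)
L = 281 kmol/h, D = 101 kmol/h
R = 281 / 101 = 2.782

2.782


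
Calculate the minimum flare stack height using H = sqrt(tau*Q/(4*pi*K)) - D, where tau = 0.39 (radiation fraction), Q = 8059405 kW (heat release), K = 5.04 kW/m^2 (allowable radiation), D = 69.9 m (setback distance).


tau*Q/(4*pi*K) = 0.39 * 8059405 / (4 * pi * 5.04) = 49628
sqrt(49628) = 222.773
H = 222.773 - 69.9 = 152.9

152.9 m


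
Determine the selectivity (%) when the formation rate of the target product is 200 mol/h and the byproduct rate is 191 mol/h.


Selectivity = desired / (desired + undesired) * 100
Total products = 200 + 191 = 391 mol/h
S = 200 / 391 * 100
= 0.5115 * 100
= 51.15 %

51.15 %


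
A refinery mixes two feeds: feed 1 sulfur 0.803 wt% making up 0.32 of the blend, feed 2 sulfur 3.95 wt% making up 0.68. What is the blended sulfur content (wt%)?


Linear sulfur blending: S_blend = x1*S1 + x2*S2
Contribution 1: 0.32 * 0.803 = 0.25696 wt%
Contribution 2: 0.68 * 3.95 = 2.686 wt%
S_blend = 0.25696 + 2.686 = 2.94296

2.94296 wt%


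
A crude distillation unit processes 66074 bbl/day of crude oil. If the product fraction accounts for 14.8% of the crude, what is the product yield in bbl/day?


Crude throughput = 66074 bbl/day
Fraction yield = 14.8%
yield = throughput * fraction / 100
yield = 66074 * 14.8 / 100 = 9778.952

9778.952 bbl/day


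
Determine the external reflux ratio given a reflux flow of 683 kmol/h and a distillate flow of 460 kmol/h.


Reflux ratio definition: R = L / D (liquid returned / distillate withdrawn)
L = 683 kmol/h, D = 460 kmol/h
R = 683 / 460 = 1.485

1.485


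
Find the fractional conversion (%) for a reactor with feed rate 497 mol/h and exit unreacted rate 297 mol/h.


X = (F_in - F_out) / F_in * 100
Moles reacted = 497 - 297 = 200
X = 200 / 497 * 100
= 0.4024 * 100
= 40.24 %

40.24 %


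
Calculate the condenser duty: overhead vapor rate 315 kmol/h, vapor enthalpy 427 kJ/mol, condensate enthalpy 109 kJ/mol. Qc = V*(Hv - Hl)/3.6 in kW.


Qc = 315 * (427 - 109) / 3.6 = 315 * 318 / 3.6 = 27820

27820 kW


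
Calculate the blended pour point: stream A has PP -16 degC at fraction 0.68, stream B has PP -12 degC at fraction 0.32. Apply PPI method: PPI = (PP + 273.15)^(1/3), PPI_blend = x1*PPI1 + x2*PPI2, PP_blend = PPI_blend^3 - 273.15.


PPI_1 = (-16 + 273.15)^(1/3) = 6.359098
PPI_2 = (-12 + 273.15)^(1/3) = 6.391901
PPI_blend = 0.68 * 6.359098 + 0.32 * 6.391901 = 6.369595
PP_blend = 6.369595^3 - 273.15 = 258.4256 - 273.15 = -14.72

-14.72 degC


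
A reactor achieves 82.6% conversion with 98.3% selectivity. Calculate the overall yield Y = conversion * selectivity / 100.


Overall yield = conversion (%) * selectivity (%) / 100
Conversion = 82.6%, Selectivity = 98.3%
Y = 82.6 * 98.3 / 100
= 81.1958 %

81.1958 %


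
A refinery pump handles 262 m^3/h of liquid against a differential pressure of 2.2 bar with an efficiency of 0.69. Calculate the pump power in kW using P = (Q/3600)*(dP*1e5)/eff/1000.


Q = 262 / 3600 = 0.0727778 m^3/s
P = 0.0727778 * (2.2 * 1e5) / 0.69 / 1000 = 23.20

23.20 kW


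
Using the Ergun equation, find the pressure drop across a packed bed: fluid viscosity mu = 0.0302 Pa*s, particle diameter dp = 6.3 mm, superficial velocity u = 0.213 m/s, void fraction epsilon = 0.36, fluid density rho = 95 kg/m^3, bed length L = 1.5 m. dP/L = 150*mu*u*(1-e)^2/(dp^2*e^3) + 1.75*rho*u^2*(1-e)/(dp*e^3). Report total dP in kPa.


dp = 6.3 mm = 0.0063 m
Viscous term = 150*0.0302*0.213*(1-0.36)^2 / (0.0063^2*0.36^3) = 213427
Inertial term = 1.75*95*0.213^2*(1-0.36) / (0.0063*0.36^3) = 16423
dP/L = 213427 + 16423 = 229850 Pa/m
dP = 229850 * 1.5 / 1000 = 344.8 kPa

344.8 kPa


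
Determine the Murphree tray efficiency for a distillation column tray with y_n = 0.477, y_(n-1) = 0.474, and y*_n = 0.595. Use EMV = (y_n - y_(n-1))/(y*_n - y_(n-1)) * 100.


Murphree vapor efficiency: EMV = (y_n - y_(n-1)) / (y*_n - y_(n-1)) * 100
EMV = (0.477 - 0.474) / (0.595 - 0.474) * 100 = 0.003 / 0.121 * 100 = 2.479

2.479 %


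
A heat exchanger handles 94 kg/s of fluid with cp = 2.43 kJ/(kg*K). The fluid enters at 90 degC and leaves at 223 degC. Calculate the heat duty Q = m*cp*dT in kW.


Q = m_dot * cp * delta_T
delta_T = 223 - 90 = 133 K
Q = 94 * 2.43 * 133
= 228.42 * 133
= 30379.86 kW

30379.86 kW


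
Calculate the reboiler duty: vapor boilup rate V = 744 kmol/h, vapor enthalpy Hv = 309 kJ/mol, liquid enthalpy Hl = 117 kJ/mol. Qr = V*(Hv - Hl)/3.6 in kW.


Qr = 744 * (309 - 117) / 3.6 = 744 * 192 / 3.6 = 39680

39680 kW


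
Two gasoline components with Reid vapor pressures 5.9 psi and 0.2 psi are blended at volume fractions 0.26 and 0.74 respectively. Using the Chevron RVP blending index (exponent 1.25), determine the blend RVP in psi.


Chevron index: RVP_blend = (sum xi*RVPi^1.25)^(1/1.25)
RVP^1.25 terms: 0.26 * 5.9^1.25 + 0.74 * 0.2^1.25 = 2.48975
RVP_blend = 2.48975^(1/1.25) = 2.075

2.075 psi


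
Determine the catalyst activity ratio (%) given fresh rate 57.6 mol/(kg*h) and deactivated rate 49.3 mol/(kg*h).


Activity (%) = (rate_used / rate_fresh) * 100
rate_used = 49.3, rate_fresh = 57.6
= (49.3 / 57.6) * 100
= 0.8559 * 100 = 85.59

85.59 %


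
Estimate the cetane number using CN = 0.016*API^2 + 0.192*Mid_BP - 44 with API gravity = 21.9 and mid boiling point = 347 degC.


CN = 0.016 * 21.9^2 + 0.192 * 347 - 44
CN = 7.67376 + 66.624 - 44 = 30.29776

30.29776


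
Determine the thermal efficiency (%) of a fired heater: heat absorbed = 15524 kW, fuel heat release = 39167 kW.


Furnace efficiency = Q_absorbed / Q_fuel * 100
= 15524 / 39167 * 100 = 39.64

39.64 %


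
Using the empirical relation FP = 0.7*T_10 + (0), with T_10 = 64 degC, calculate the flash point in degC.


FP = 0.7 * 64 + (0) = 44.8

44.8 degC


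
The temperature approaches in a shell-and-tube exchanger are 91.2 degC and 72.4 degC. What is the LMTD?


LMTD = (dT1 - dT2) / ln(dT1/dT2)
= (91.2 - 72.4) / ln(91.2 / 72.4) = 18.8 / 0.230849 = 81.44

81.44 degC


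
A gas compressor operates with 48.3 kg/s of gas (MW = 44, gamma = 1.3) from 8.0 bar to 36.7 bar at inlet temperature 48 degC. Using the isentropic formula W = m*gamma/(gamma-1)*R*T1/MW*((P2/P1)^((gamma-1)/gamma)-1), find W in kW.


Isentropic work: W = m*(gamma/(gamma-1))*(R*T1/MW)*((P2/P1)^((gamma-1)/gamma) - 1)
T1 = 48 + 273.15 = 321.15 K
Pressure ratio = 36.7 / 8.0 = 4.5875
Exponent = (1.3 - 1)/1.3 = 0.230769
(P2/P1)^exp - 1 = 4.5875^0.230769 - 1 = 0.421253
W = 48.3 * 1.3 / 0.3 * 8.314 * 321.15 / 44 * 0.421253 = 5350

5350 kW


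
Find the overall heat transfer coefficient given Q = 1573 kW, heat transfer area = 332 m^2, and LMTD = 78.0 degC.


From Q = U*A*LMTD, U = Q / (A * LMTD)
U = 1573 / (332 * 78.0) = 1573 / 25896 = 0.06074

0.06074 kW/(m^2*K)


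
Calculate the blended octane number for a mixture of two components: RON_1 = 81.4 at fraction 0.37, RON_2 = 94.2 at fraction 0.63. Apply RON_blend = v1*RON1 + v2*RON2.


Linear blending: RON_blend = sum(vi * RONi)
Contribution 1: 0.37 * 81.4 = 30.118
Contribution 2: 0.63 * 94.2 = 59.346
RON_blend = 30.118 + 59.346 = 89.464

89.464


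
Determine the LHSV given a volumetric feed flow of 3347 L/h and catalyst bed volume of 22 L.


LHSV = volumetric feed rate / catalyst volume
= 3347 L/h / 22 L
= 152.1 h^-1

152.1 h^-1


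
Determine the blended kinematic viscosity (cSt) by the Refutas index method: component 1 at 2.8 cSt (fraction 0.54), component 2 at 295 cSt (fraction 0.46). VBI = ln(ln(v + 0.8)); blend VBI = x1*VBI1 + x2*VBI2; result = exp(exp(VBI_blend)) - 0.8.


Refutas method: VBN_i = 14.534*ln(ln(visc_i + 0.8)) + 10.975, blended linearly by mass fraction; since VBN is linear in VBI_i = ln(ln(visc_i + 0.8)) and the fractions sum to 1, blend VBI directly: visc = exp(exp(VBI_blend)) - 0.8
VBI_1 = ln(ln(2.8 + 0.8)) = 0.247589
VBI_2 = ln(ln(295 + 0.8)) = 1.73865
VBI_blend = 0.54 * 0.247589 + 0.46 * 1.73865 = 0.933477
visc_blend = exp(exp(0.933477)) - 0.8 = 11.92

11.92 cSt


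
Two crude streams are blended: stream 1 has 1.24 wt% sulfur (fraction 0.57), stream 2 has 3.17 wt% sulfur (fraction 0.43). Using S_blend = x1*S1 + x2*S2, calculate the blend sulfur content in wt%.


Linear sulfur blending: S_blend = x1*S1 + x2*S2
Contribution 1: 0.57 * 1.24 = 0.7068 wt%
Contribution 2: 0.43 * 3.17 = 1.3631 wt%
S_blend = 0.7068 + 1.3631 = 2.0699

2.0699 wt%


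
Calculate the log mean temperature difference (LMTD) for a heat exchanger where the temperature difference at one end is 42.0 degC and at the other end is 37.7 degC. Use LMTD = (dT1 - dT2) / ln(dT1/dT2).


LMTD = (dT1 - dT2) / ln(dT1/dT2)
= (42.0 - 37.7) / ln(42.0 / 37.7) = 4.3 / 0.10801 = 39.81

39.81 degC


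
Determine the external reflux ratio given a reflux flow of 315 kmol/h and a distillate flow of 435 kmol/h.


Reflux ratio definition: R = L / D (liquid returned / distillate withdrawn)
L = 315 kmol/h, D = 435 kmol/h
R = 315 / 435 = 0.7241

0.7241


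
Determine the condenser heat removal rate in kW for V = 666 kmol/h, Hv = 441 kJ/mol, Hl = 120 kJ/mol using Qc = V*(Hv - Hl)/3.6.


Qc = 666 * (441 - 120) / 3.6 = 666 * 321 / 3.6 = 59380

59380 kW


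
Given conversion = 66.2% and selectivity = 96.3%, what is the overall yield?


Overall yield = conversion (%) * selectivity (%) / 100
Conversion = 66.2%, Selectivity = 96.3%
Y = 66.2 * 96.3 / 100
= 63.7506 %

63.7506 %


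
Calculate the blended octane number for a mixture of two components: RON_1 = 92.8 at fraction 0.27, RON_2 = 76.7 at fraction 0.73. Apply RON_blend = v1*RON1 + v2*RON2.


Linear blending: RON_blend = sum(vi * RONi)
Contribution 1: 0.27 * 92.8 = 25.056
Contribution 2: 0.73 * 76.7 = 55.991
RON_blend = 25.056 + 55.991 = 81.047

81.047


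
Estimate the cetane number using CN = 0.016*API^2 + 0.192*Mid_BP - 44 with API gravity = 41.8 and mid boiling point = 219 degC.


CN = 0.016 * 41.8^2 + 0.192 * 219 - 44
CN = 27.95584 + 42.048 - 44 = 26.00384

26.00384


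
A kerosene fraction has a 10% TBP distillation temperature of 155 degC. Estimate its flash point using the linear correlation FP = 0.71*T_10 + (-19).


FP = 0.71 * 155 + (-19) = 91.05

91.05 degC


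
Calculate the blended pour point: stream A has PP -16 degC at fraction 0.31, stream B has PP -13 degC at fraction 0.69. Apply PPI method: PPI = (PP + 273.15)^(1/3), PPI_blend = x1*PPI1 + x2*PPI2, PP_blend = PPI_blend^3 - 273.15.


PPI_1 = (-16 + 273.15)^(1/3) = 6.359098
PPI_2 = (-13 + 273.15)^(1/3) = 6.383731
PPI_blend = 0.31 * 6.359098 + 0.69 * 6.383731 = 6.376095
PP_blend = 6.376095^3 - 273.15 = 259.2175 - 273.15 = -13.93

-13.93 degC


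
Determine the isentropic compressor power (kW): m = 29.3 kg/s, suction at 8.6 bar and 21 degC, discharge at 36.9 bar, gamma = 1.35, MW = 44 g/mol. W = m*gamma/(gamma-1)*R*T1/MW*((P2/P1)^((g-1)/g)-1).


Isentropic work: W = m*(gamma/(gamma-1))*(R*T1/MW)*((P2/P1)^((gamma-1)/gamma) - 1)
T1 = 21 + 273.15 = 294.15 K
Pressure ratio = 36.9 / 8.6 = 4.2907
Exponent = (1.35 - 1)/1.35 = 0.259259
(P2/P1)^exp - 1 = 4.2907^0.259259 - 1 = 0.458776
W = 29.3 * 1.35 / 0.35 * 8.314 * 294.15 / 44 * 0.458776 = 2882

2882 kW


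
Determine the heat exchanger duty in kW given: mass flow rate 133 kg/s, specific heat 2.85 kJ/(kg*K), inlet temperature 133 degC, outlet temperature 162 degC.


Q = m_dot * cp * delta_T
delta_T = 162 - 133 = 29 K
Q = 133 * 2.85 * 29
= 379.05 * 29
= 10992.45 kW

10992.45 kW


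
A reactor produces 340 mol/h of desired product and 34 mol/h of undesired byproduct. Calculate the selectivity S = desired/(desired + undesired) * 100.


Selectivity = desired / (desired + undesired) * 100
Total products = 340 + 34 = 374 mol/h
S = 340 / 374 * 100
= 0.9091 * 100
= 90.91 %

90.91 %


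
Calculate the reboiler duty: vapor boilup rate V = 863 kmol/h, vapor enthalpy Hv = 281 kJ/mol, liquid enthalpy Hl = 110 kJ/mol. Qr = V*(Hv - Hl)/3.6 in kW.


Qr = 863 * (281 - 110) / 3.6 = 863 * 171 / 3.6 = 40990

40990 kW


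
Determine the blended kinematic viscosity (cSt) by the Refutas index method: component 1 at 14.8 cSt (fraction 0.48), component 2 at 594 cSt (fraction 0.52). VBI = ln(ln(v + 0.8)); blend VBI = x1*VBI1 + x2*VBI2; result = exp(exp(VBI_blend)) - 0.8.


Refutas method: VBN_i = 14.534*ln(ln(visc_i + 0.8)) + 10.975, blended linearly by mass fraction; since VBN is linear in VBI_i = ln(ln(visc_i + 0.8)) and the fractions sum to 1, blend VBI directly: visc = exp(exp(VBI_blend)) - 0.8
VBI_1 = ln(ln(14.8 + 0.8)) = 1.01061
VBI_2 = ln(ln(594 + 0.8)) = 1.85446
VBI_blend = 0.48 * 1.01061 + 0.52 * 1.85446 = 1.44941
visc_blend = exp(exp(1.44941)) - 0.8 = 70.05

70.05 cSt


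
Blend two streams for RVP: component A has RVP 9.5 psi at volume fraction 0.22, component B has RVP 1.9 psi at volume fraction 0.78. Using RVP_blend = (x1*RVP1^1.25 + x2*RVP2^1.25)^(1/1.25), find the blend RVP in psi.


Chevron index: RVP_blend = (sum xi*RVPi^1.25)^(1/1.25)
RVP^1.25 terms: 0.22 * 9.5^1.25 + 0.78 * 1.9^1.25 = 5.4092
RVP_blend = 5.4092^(1/1.25) = 3.859

3.859 psi


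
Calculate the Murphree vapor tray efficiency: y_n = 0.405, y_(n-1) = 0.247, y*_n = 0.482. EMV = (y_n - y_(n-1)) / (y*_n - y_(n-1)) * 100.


Murphree vapor efficiency: EMV = (y_n - y_(n-1)) / (y*_n - y_(n-1)) * 100
EMV = (0.405 - 0.247) / (0.482 - 0.247) * 100 = 0.158 / 0.235 * 100 = 67.23

67.23 %


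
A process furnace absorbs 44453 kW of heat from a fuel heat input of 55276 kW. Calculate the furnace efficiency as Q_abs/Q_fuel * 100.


Furnace efficiency = Q_absorbed / Q_fuel * 100
= 44453 / 55276 * 100 = 80.42

80.42 %


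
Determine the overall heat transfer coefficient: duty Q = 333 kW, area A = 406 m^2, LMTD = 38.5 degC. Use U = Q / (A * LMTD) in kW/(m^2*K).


From Q = U*A*LMTD, U = Q / (A * LMTD)
U = 333 / (406 * 38.5) = 333 / 15631 = 0.02130

0.02130 kW/(m^2*K)


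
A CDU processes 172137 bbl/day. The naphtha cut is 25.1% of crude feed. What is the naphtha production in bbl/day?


Crude throughput = 172137 bbl/day
Fraction yield = 25.1%
yield = throughput * fraction / 100
yield = 172137 * 25.1 / 100 = 43206.387

43206.387 bbl/day


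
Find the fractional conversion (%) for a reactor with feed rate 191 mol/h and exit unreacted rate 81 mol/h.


X = (F_in - F_out) / F_in * 100
Moles reacted = 191 - 81 = 110
X = 110 / 191 * 100
= 0.5759 * 100
= 57.59 %

57.59 %


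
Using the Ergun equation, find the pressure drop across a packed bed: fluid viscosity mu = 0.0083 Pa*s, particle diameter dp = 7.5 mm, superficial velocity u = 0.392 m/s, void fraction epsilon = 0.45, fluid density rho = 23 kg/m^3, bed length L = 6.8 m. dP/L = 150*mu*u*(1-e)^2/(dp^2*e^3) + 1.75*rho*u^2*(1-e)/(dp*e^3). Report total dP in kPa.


dp = 7.5 mm = 0.0075 m
Viscous term = 150*0.0083*0.392*(1-0.45)^2 / (0.0075^2*0.45^3) = 28801.9
Inertial term = 1.75*23*0.392^2*(1-0.45) / (0.0075*0.45^3) = 4977.39
dP/L = 28801.9 + 4977.39 = 33779.3 Pa/m
dP = 33779.3 * 6.8 / 1000 = 229.7 kPa

229.7 kPa


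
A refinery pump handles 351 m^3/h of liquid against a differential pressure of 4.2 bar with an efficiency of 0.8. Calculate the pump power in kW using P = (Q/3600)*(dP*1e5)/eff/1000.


Q = 351 / 3600 = 0.0975 m^3/s
P = 0.0975 * (4.2 * 1e5) / 0.8 / 1000 = 51.19

51.19 kW


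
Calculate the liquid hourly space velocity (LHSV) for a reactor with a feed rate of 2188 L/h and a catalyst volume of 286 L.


LHSV = volumetric feed rate / catalyst volume
= 2188 L/h / 286 L
= 7.650 h^-1

7.650 h^-1


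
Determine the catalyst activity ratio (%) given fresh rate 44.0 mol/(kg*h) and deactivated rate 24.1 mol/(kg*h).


Activity (%) = (rate_used / rate_fresh) * 100
rate_used = 24.1, rate_fresh = 44.0
= (24.1 / 44.0) * 100
= 0.5477 * 100 = 54.77

54.77 %


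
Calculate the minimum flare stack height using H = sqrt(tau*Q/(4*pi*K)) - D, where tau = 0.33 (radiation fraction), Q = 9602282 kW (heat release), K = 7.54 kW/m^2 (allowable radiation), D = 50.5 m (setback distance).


tau*Q/(4*pi*K) = 0.33 * 9602282 / (4 * pi * 7.54) = 33443.2
sqrt(33443.2) = 182.875
H = 182.875 - 50.5 = 132.4

132.4 m


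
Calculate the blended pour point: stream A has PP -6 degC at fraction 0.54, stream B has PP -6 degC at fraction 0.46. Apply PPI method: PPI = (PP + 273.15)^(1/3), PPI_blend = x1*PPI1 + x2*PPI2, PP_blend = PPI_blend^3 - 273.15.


PPI_1 = (-6 + 273.15)^(1/3) = 6.440482
PPI_2 = (-6 + 273.15)^(1/3) = 6.440482
PPI_blend = 0.54 * 6.440482 + 0.46 * 6.440482 = 6.440482
PP_blend = 6.440482^3 - 273.15 = 267.15 - 273.15 = -6

-6 degC


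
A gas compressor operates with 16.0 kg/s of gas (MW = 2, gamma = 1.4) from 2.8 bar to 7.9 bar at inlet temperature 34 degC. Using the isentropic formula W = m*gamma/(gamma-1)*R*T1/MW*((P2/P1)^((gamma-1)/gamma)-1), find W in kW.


Isentropic work: W = m*(gamma/(gamma-1))*(R*T1/MW)*((P2/P1)^((gamma-1)/gamma) - 1)
T1 = 34 + 273.15 = 307.15 K
Pressure ratio = 7.9 / 2.8 = 2.82143
Exponent = (1.4 - 1)/1.4 = 0.285714
(P2/P1)^exp - 1 = 2.82143^0.285714 - 1 = 0.344948
W = 16.0 * 1.4 / 0.4 * 8.314 * 307.15 / 2 * 0.344948 = 24660

24660 kW


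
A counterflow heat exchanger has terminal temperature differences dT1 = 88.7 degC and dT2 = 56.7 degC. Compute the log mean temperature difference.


LMTD = (dT1 - dT2) / ln(dT1/dT2)
= (88.7 - 56.7) / ln(88.7 / 56.7) = 32 / 0.447486 = 71.51

71.51 degC


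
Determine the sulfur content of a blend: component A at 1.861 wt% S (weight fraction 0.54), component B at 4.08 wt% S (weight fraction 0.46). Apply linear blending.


Linear sulfur blending: S_blend = x1*S1 + x2*S2
Contribution 1: 0.54 * 1.861 = 1.00494 wt%
Contribution 2: 0.46 * 4.08 = 1.8768 wt%
S_blend = 1.00494 + 1.8768 = 2.88174

2.88174 wt%


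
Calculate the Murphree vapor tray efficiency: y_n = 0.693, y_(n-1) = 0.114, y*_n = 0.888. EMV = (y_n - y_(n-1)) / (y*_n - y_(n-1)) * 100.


Murphree vapor efficiency: EMV = (y_n - y_(n-1)) / (y*_n - y_(n-1)) * 100
EMV = (0.693 - 0.114) / (0.888 - 0.114) * 100 = 0.579 / 0.774 * 100 = 74.81

74.81 %


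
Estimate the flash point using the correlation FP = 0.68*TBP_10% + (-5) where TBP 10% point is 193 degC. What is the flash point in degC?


FP = 0.68 * 193 + (-5) = 126.24

126.24 degC


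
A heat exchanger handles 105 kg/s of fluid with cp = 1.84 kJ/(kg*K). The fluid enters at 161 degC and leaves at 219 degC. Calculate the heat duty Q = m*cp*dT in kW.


Q = m_dot * cp * delta_T
delta_T = 219 - 161 = 58 K
Q = 105 * 1.84 * 58
= 193.2 * 58
= 11205.6 kW

11205.6 kW


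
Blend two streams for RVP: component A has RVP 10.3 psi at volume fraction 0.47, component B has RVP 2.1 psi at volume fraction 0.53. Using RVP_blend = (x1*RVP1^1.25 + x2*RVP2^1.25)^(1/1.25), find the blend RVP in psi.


Chevron index: RVP_blend = (sum xi*RVPi^1.25)^(1/1.25)
RVP^1.25 terms: 0.47 * 10.3^1.25 + 0.53 * 2.1^1.25 = 10.0123
RVP_blend = 10.0123^(1/1.25) = 6.316

6.316 psi


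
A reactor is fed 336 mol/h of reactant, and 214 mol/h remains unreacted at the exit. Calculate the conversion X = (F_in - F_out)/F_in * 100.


X = (F_in - F_out) / F_in * 100
Moles reacted = 336 - 214 = 122
X = 122 / 336 * 100
= 0.3631 * 100
= 36.31 %

36.31 %


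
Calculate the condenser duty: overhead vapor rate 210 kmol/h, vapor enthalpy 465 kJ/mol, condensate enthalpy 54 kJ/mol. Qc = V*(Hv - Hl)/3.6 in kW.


Qc = 210 * (465 - 54) / 3.6 = 210 * 411 / 3.6 = 23980

23980 kW


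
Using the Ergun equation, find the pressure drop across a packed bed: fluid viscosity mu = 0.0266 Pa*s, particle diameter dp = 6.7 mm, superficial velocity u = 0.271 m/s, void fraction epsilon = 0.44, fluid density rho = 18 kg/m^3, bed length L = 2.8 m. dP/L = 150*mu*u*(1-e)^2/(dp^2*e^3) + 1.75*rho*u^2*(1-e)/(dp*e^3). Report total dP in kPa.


dp = 6.7 mm = 0.0067 m
Viscous term = 150*0.0266*0.271*(1-0.44)^2 / (0.0067^2*0.44^3) = 88676.9
Inertial term = 1.75*18*0.271^2*(1-0.44) / (0.0067*0.44^3) = 2269.89
dP/L = 88676.9 + 2269.89 = 90946.8 Pa/m
dP = 90946.8 * 2.8 / 1000 = 254.7 kPa

254.7 kPa


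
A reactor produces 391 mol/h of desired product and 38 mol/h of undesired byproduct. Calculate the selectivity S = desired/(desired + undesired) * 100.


Selectivity = desired / (desired + undesired) * 100
Total products = 391 + 38 = 429 mol/h
S = 391 / 429 * 100
= 0.9114 * 100
= 91.14 %

91.14 %


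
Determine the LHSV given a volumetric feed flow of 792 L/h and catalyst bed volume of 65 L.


LHSV = volumetric feed rate / catalyst volume
= 792 L/h / 65 L
= 12.18 h^-1

12.18 h^-1


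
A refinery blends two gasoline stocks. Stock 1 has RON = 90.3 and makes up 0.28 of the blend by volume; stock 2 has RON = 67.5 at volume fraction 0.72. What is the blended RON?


Linear blending: RON_blend = sum(vi * RONi)
Contribution 1: 0.28 * 90.3 = 25.284
Contribution 2: 0.72 * 67.5 = 48.6
RON_blend = 25.284 + 48.6 = 73.884

73.884


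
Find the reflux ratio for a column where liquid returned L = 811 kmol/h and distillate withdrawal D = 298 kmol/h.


Reflux ratio definition: R = L / D (liquid returned / distillate withdrawn)
L = 811 kmol/h, D = 298 kmol/h
R = 811 / 298 = 2.721

2.721


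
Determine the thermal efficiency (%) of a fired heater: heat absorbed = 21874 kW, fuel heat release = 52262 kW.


Furnace efficiency = Q_absorbed / Q_fuel * 100
= 21874 / 52262 * 100 = 41.85

41.85 %


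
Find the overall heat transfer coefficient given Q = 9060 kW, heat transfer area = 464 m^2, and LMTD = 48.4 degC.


From Q = U*A*LMTD, U = Q / (A * LMTD)
U = 9060 / (464 * 48.4) = 9060 / 22457.6 = 0.4034

0.4034 kW/(m^2*K)


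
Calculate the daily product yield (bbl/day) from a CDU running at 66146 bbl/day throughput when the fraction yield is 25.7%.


Crude throughput = 66146 bbl/day
Fraction yield = 25.7%
yield = throughput * fraction / 100
yield = 66146 * 25.7 / 100 = 16999.522

16999.522 bbl/day


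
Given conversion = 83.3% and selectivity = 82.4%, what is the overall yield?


Overall yield = conversion (%) * selectivity (%) / 100
Conversion = 83.3%, Selectivity = 82.4%
Y = 83.3 * 82.4 / 100
= 68.6392 %

68.6392 %


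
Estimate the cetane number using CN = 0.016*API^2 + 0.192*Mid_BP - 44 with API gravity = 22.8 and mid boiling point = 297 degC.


CN = 0.016 * 22.8^2 + 0.192 * 297 - 44
CN = 8.31744 + 57.024 - 44 = 21.34144

21.34144


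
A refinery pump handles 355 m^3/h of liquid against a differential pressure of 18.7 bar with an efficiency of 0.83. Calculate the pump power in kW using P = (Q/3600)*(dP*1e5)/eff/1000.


Q = 355 / 3600 = 0.0986111 m^3/s
P = 0.0986111 * (18.7 * 1e5) / 0.83 / 1000 = 222.2

222.2 kW


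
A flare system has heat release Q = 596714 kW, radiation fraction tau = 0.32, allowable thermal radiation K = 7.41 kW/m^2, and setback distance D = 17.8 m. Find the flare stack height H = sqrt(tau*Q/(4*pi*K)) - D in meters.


tau*Q/(4*pi*K) = 0.32 * 596714 / (4 * pi * 7.41) = 2050.63
sqrt(2050.63) = 45.2839
H = 45.2839 - 17.8 = 27.48

27.48 m


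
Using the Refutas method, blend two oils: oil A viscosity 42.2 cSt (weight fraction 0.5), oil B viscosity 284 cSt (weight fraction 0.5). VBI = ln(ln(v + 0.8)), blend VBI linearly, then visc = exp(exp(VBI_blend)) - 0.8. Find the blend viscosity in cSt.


Refutas method: VBN_i = 14.534*ln(ln(visc_i + 0.8)) + 10.975, blended linearly by mass fraction; since VBN is linear in VBI_i = ln(ln(visc_i + 0.8)) and the fractions sum to 1, blend VBI directly: visc = exp(exp(VBI_blend)) - 0.8
VBI_1 = ln(ln(42.2 + 0.8)) = 1.32474
VBI_2 = ln(ln(284 + 0.8)) = 1.73197
VBI_blend = 0.5 * 1.32474 + 0.5 * 1.73197 = 1.52835
visc_blend = exp(exp(1.52835)) - 0.8 = 99.74

99.74 cSt


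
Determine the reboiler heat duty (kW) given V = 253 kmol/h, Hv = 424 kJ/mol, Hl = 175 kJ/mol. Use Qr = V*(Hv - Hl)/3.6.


Qr = 253 * (424 - 175) / 3.6 = 253 * 249 / 3.6 = 17500

17500 kW


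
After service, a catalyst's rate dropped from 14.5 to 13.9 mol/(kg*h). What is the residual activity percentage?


Activity (%) = (rate_used / rate_fresh) * 100
rate_used = 13.9, rate_fresh = 14.5
= (13.9 / 14.5) * 100
= 0.9586 * 100 = 95.86

95.86 %


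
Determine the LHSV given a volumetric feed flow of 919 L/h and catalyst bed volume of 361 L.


LHSV = volumetric feed rate / catalyst volume
= 919 L/h / 361 L
= 2.546 h^-1

2.546 h^-1


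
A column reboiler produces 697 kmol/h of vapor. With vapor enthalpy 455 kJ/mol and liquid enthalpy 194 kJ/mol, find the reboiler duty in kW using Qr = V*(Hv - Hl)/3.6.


Qr = 697 * (455 - 194) / 3.6 = 697 * 261 / 3.6 = 50530

50530 kW


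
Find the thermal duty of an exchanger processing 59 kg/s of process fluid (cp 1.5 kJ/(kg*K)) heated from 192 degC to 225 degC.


Q = m_dot * cp * delta_T
delta_T = 225 - 192 = 33 K
Q = 59 * 1.5 * 33
= 88.5 * 33
= 2920.5 kW

2920.5 kW


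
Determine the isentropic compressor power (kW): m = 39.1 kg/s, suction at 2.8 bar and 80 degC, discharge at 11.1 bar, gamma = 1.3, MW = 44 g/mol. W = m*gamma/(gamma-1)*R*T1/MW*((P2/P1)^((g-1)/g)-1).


Isentropic work: W = m*(gamma/(gamma-1))*(R*T1/MW)*((P2/P1)^((gamma-1)/gamma) - 1)
T1 = 80 + 273.15 = 353.15 K
Pressure ratio = 11.1 / 2.8 = 3.96429
Exponent = (1.3 - 1)/1.3 = 0.230769
(P2/P1)^exp - 1 = 3.96429^0.230769 - 1 = 0.374162
W = 39.1 * 1.3 / 0.3 * 8.314 * 353.15 / 44 * 0.374162 = 4230

4230 kW


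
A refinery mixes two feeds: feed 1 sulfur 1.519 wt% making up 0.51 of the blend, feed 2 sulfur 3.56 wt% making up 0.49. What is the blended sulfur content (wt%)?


Linear sulfur blending: S_blend = x1*S1 + x2*S2
Contribution 1: 0.51 * 1.519 = 0.77469 wt%
Contribution 2: 0.49 * 3.56 = 1.7444 wt%
S_blend = 0.77469 + 1.7444 = 2.51909

2.51909 wt%


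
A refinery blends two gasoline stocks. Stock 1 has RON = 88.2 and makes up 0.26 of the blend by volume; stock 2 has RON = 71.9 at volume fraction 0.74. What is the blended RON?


Linear blending: RON_blend = sum(vi * RONi)
Contribution 1: 0.26 * 88.2 = 22.932
Contribution 2: 0.74 * 71.9 = 53.206
RON_blend = 22.932 + 53.206 = 76.138

76.138


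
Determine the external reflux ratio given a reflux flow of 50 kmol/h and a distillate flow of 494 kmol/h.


Reflux ratio definition: R = L / D (liquid returned / distillate withdrawn)
L = 50 kmol/h, D = 494 kmol/h
R = 50 / 494 = 0.1012

0.1012


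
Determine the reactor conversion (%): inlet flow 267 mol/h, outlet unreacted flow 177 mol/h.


X = (F_in - F_out) / F_in * 100
Moles reacted = 267 - 177 = 90
X = 90 / 267 * 100
= 0.3371 * 100
= 33.71 %

33.71 %


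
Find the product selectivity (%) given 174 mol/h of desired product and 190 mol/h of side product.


Selectivity = desired / (desired + undesired) * 100
Total products = 174 + 190 = 364 mol/h
S = 174 / 364 * 100
= 0.4780 * 100
= 47.80 %

47.80 %


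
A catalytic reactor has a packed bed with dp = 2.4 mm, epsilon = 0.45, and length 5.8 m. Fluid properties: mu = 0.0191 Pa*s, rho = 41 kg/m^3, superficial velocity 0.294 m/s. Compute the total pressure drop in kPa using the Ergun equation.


dp = 2.4 mm = 0.0024 m
Viscous term = 150*0.0191*0.294*(1-0.45)^2 / (0.0024^2*0.45^3) = 485442
Inertial term = 1.75*41*0.294^2*(1-0.45) / (0.0024*0.45^3) = 15596.6
dP/L = 485442 + 15596.6 = 501039 Pa/m
dP = 501039 * 5.8 / 1000 = 2906 kPa

2906 kPa


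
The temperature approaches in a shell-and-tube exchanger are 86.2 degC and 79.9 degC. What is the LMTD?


LMTD = (dT1 - dT2) / ln(dT1/dT2)
= (86.2 - 79.9) / ln(86.2 / 79.9) = 6.3 / 0.0758943 = 83.01

83.01 degC


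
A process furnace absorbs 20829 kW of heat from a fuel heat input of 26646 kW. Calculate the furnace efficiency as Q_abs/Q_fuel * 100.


Furnace efficiency = Q_absorbed / Q_fuel * 100
= 20829 / 26646 * 100 = 78.17

78.17 %


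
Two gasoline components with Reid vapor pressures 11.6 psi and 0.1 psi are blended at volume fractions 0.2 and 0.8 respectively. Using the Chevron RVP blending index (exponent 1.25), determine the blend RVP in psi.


Chevron index: RVP_blend = (sum xi*RVPi^1.25)^(1/1.25)
RVP^1.25 terms: 0.2 * 11.6^1.25 + 0.8 * 0.1^1.25 = 4.32655
RVP_blend = 4.32655^(1/1.25) = 3.228

3.228 psi


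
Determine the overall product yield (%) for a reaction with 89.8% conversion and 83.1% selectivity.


Overall yield = conversion (%) * selectivity (%) / 100
Conversion = 89.8%, Selectivity = 83.1%
Y = 89.8 * 83.1 / 100
= 74.6238 %

74.6238 %


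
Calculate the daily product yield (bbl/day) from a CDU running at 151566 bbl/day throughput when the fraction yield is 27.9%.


Crude throughput = 151566 bbl/day
Fraction yield = 27.9%
yield = throughput * fraction / 100
yield = 151566 * 27.9 / 100 = 42286.914

42286.914 bbl/day


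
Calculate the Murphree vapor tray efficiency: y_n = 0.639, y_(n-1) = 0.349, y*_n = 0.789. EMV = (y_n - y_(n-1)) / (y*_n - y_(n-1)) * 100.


Murphree vapor efficiency: EMV = (y_n - y_(n-1)) / (y*_n - y_(n-1)) * 100
EMV = (0.639 - 0.349) / (0.789 - 0.349) * 100 = 0.29 / 0.44 * 100 = 65.91

65.91 %


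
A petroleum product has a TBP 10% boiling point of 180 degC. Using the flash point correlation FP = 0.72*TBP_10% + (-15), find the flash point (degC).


FP = 0.72 * 180 + (-15) = 114.6

114.6 degC


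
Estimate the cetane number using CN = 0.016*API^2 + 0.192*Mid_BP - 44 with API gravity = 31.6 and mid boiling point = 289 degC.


CN = 0.016 * 31.6^2 + 0.192 * 289 - 44
CN = 15.97696 + 55.488 - 44 = 27.46496

27.46496


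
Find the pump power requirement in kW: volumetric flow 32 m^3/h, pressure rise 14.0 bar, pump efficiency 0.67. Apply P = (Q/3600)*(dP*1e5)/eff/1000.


Q = 32 / 3600 = 0.00888889 m^3/s
P = 0.00888889 * (14.0 * 1e5) / 0.67 / 1000 = 18.57

18.57 kW


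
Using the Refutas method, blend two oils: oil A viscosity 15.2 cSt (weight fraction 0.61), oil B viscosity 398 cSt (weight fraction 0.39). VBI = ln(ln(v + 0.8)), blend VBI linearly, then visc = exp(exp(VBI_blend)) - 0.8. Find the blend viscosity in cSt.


Refutas method: VBN_i = 14.534*ln(ln(visc_i + 0.8)) + 10.975, blended linearly by mass fraction; since VBN is linear in VBI_i = ln(ln(visc_i + 0.8)) and the fractions sum to 1, blend VBI directly: visc = exp(exp(VBI_blend)) - 0.8
VBI_1 = ln(ln(15.2 + 0.8)) = 1.01978
VBI_2 = ln(ln(398 + 0.8)) = 1.78983
VBI_blend = 0.61 * 1.01978 + 0.39 * 1.78983 = 1.3201
visc_blend = exp(exp(1.3201)) - 0.8 = 41.46

41.46 cSt


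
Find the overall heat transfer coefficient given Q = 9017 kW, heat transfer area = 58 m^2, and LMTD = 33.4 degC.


From Q = U*A*LMTD, U = Q / (A * LMTD)
U = 9017 / (58 * 33.4) = 9017 / 1937.2 = 4.655

4.655 kW/(m^2*K)


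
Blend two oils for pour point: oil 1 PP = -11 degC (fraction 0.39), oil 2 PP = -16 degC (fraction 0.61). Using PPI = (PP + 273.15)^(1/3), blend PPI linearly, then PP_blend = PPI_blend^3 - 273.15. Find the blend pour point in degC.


PPI_1 = (-11 + 273.15)^(1/3) = 6.400049
PPI_2 = (-16 + 273.15)^(1/3) = 6.359098
PPI_blend = 0.39 * 6.400049 + 0.61 * 6.359098 = 6.375069
PP_blend = 6.375069^3 - 273.15 = 259.0924 - 273.15 = -14.06

-14.06 degC
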